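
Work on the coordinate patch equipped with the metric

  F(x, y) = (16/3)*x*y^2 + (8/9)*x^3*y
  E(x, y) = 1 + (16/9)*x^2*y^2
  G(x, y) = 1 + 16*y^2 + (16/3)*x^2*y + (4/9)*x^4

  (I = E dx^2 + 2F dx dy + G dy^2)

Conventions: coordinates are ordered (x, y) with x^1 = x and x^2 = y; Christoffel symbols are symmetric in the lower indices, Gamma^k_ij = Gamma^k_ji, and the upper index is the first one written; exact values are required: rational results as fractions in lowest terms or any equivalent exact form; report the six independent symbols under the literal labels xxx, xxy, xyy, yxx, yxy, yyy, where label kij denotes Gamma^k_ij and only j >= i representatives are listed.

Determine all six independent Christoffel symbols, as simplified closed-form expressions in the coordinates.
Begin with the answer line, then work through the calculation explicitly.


Answer: Gamma_xxx = 16*x*y^2/(4*x^4 + 16*x^2*y^2 + 48*x^2*y + 144*y^2 + 9), Gamma_xxy = 16*x^2*y/(4*x^4 + 16*x^2*y^2 + 48*x^2*y + 144*y^2 + 9), Gamma_xyy = 48*x*y/(4*x^4 + 16*x^2*y^2 + 48*x^2*y + 144*y^2 + 9), Gamma_yxx = (8*x^2*y + 48*y^2)/(4*x^4 + 16*x^2*y^2 + 48*x^2*y + 144*y^2 + 9), Gamma_yxy = (8*x^3 + 48*x*y)/(4*x^4 + 16*x^2*y^2 + 48*x^2*y + 144*y^2 + 9), Gamma_yyy = (24*x^2 + 144*y)/(4*x^4 + 16*x^2*y^2 + 48*x^2*y + 144*y^2 + 9)

E = 1 + (16/9)*x^2*y^2; F = (16/3)*x*y^2 + (8/9)*x^3*y; G = 1 + 16*y^2 + (16/3)*x^2*y + (4/9)*x^4
Gamma^k_ij = (1/2) g^{kl} (d_i g_jl + d_j g_il - d_l g_ij), with g^inv = (1/(EG-F^2)) [[G, -F], [-F, E]]
first partials: E_x = (32/9)*x*y^2, E_y = (32/9)*x^2*y, F_x = (16/3)*y^2 + (8/3)*x^2*y, F_y = (32/3)*x*y + (8/9)*x^3, G_x = (32/3)*x*y + (16/9)*x^3, G_y = 32*y + (16/3)*x^2
D = EG - F^2 = 1 + 16*y^2 + (16/3)*x^2*y + (16/9)*x^2*y^2 + (4/9)*x^4
expanded: Gamma^x_xx = (G E_x - 2F F_x + F E_y)/(2D), Gamma^x_xy = (G E_y - F G_x)/(2D), Gamma^x_yy = (2G F_y - G G_x - F G_y)/(2D), Gamma^y_xx = (2E F_x - E E_y - F E_x)/(2D), Gamma^y_xy = (E G_x - F E_y)/(2D), Gamma^y_yy = (E G_y - 2F F_y + F G_x)/(2D); substitute and cancel common factors


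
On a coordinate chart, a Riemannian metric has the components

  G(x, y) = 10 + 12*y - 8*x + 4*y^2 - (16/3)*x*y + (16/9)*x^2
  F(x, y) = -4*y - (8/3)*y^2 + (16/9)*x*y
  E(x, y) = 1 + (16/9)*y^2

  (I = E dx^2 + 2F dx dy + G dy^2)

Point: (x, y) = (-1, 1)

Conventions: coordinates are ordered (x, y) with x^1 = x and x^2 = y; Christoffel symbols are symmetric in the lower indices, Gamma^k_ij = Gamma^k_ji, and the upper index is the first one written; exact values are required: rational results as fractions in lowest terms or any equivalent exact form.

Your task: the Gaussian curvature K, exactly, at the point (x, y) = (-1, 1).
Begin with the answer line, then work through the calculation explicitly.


Answer: K = -36/37249

E = 25/9, F = -76/9, G = 370/9, EG - F^2 = 386/9 at the point
E_x = 0, E_y = 32/9, F_x = 16/9, F_y = -100/9, G_x = -152/9, G_y = 76/3
E_yy = 32/9, F_xy = 16/9, G_xx = 32/9
Apply the Brioschi formula K = (det M1 - det M2)/(EG - F^2)^2 over the derivative matrices of E, F, G.
M1 = [[-E_yy/2 + F_xy - G_xx/2, E_x/2, F_x - E_y/2], [F_y - G_x/2, E, F], [G_y/2, F, G]] = [[-16/9, 0, 0], [-8/3, 25/9, -76/9], [38/3, -76/9, 370/9]]; det M1 = -6176/81
M2 = [[0, E_y/2, G_x/2], [E_y/2, E, F], [G_x/2, F, G]] = [[0, 16/9, -76/9], [16/9, 25/9, -76/9], [-76/9, -76/9, 370/9]]; det M2 = -6032/81
det M1 - det M2 = -16/9; K = -16/9 / (386/9)^2 = -36/37249


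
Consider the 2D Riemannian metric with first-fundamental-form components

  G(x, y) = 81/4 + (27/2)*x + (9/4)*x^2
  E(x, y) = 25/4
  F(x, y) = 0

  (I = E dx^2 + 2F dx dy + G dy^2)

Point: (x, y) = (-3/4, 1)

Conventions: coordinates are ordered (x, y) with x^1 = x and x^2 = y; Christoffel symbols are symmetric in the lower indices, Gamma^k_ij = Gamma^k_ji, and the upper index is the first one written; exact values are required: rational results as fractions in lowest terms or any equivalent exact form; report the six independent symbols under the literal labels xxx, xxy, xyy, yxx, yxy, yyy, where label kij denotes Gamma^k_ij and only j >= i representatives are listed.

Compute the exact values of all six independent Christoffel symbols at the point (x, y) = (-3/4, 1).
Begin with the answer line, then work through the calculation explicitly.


Answer: Gamma_xxx = 0, Gamma_xxy = 0, Gamma_xyy = -81/100, Gamma_yxx = 0, Gamma_yxy = 4/9, Gamma_yyy = 0

E = 25/4, F = 0, G = 729/64 at the point
E_x = 0, E_y = 0, F_x = 0, F_y = 0, G_x = 81/8, G_y = 0
EG - F^2 = 18225/256;  g^inv = (256/18225) * [[729/64, 0], [0, 25/4]]
first-kind symbols [ij,l] = (1/2)(d_i g_jl + d_j g_il - d_l g_ij): [xx,x] = E_x/2 = 0, [xx,y] = F_x - E_y/2 = 0, [xy,x] = E_y/2 = 0, [xy,y] = G_x/2 = 81/16, [yy,x] = F_y - G_x/2 = -81/16, [yy,y] = G_y/2 = 0
Gamma^x_ij = (G*[ij,x] - F*[ij,y])/(EG - F^2), Gamma^y_ij = (E*[ij,y] - F*[ij,x])/(EG - F^2)


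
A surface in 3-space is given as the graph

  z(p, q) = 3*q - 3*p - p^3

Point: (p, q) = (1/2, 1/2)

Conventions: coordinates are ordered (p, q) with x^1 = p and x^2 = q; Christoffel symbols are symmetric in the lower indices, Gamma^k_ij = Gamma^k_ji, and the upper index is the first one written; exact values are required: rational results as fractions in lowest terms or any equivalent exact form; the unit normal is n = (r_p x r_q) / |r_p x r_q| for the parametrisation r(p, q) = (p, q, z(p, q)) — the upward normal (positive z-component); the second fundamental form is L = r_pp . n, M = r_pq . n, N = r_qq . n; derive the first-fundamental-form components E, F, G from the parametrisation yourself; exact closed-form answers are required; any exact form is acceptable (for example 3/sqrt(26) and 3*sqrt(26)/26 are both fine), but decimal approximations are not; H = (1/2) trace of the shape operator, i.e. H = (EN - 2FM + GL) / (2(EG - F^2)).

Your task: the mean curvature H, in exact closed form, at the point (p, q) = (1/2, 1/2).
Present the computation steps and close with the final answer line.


z_p = -15/4, z_q = 3, z_pp = -3, z_pq = 0, z_qq = 0
E = 241/16, F = -45/4, G = 10; answer radicand W^2 = 385/16
unnormalised second-form numerators: l = -3, m = 0, n = 0; L = l/sqrt(385/16), and similarly M = m/sqrt(W^2), N = n/sqrt(W^2)
H = (E*n - 2*F*m + G*l) / (2*(EG - F^2)*sqrt(W^2)); E*n - 2*F*m + G*l = -30, EG - F^2 = 385/16, so H = (-48/77)/sqrt(385/16)

Answer: H = -192*sqrt(385)/29645


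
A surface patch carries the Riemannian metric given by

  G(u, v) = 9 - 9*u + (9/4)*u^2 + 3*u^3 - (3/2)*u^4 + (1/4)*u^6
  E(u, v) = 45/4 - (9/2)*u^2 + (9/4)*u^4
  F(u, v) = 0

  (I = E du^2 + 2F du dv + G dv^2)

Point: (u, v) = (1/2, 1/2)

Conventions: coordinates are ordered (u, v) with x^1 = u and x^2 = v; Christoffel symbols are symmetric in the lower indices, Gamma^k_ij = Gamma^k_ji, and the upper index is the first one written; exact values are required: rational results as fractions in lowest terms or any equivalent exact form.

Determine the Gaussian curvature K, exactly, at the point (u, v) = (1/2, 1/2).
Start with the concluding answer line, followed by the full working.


Answer: K = -32768/591519

E = 657/64, F = 0, G = 1369/256, EG - F^2 = 899433/16384 at the point
E_u = -27/8, E_v = 0, F_u = 0, F_v = 0, G_u = -333/64, G_v = 0
E_vv = 0, F_uv = 0, G_uu = 303/32
By Brioschi, K is (det M1 - det M2) divided by (EG - F^2) squared.
M1 = [[-E_vv/2 + F_uv - G_uu/2, E_u/2, F_u - E_v/2], [F_v - G_u/2, E, F], [G_v/2, F, G]] = [[-303/64, -27/16, 0], [333/128, 657/64, 0], [0, 0, 1369/256]]; det M1 = -247910841/1048576
M2 = [[0, E_v/2, G_u/2], [E_v/2, E, F], [G_u/2, F, G]] = [[0, 0, -333/128], [0, 657/64, 0], [-333/128, 0, 1369/256]]; det M2 = -72854073/1048576
det M1 - det M2 = -1367631/8192; K = -1367631/8192 / (899433/16384)^2 = -32768/591519


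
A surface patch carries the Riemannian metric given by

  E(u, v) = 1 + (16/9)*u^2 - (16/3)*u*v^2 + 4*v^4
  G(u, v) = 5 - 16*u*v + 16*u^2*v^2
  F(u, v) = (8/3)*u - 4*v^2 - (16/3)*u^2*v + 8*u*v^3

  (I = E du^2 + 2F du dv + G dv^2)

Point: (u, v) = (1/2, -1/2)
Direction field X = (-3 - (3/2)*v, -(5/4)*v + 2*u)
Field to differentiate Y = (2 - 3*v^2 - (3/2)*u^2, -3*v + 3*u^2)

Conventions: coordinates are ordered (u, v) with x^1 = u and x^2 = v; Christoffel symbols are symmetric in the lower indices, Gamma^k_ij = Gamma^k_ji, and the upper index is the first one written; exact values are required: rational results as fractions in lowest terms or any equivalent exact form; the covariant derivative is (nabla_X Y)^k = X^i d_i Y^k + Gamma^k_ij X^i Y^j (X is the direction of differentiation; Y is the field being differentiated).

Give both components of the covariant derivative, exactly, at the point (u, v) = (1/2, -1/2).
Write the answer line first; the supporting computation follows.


Answer: (nabla_X Y)^u = 2421/304, (nabla_X Y)^v = -1275/76

E = 37/36, F = 1/2, G = 10 at the point
E_u = 4/9, E_v = 2/3, F_u = 13/3, F_v = 17/3, G_u = 12, G_v = -12
EG - F^2 = 361/36;  g^inv = (36/361) * [[10, -1/2], [-1/2, 37/36]]
first-kind symbols [ij,l] = (1/2)(d_i g_jl + d_j g_il - d_l g_ij): [uu,u] = E_u/2 = 2/9, [uu,v] = F_u - E_v/2 = 4, [uv,u] = E_v/2 = 1/3, [uv,v] = G_u/2 = 6, [vv,u] = F_v - G_u/2 = -1/3, [vv,v] = G_v/2 = -6
Gamma^u_ij = (G*[ij,u] - F*[ij,v])/(EG - F^2), Gamma^v_ij = (E*[ij,v] - F*[ij,u])/(EG - F^2)
Gamma_uuu = 8/361, Gamma_uuv = 12/361, Gamma_uvv = -12/361, Gamma_vuu = 144/361, Gamma_vuv = 216/361, Gamma_vvv = -216/361
X = (-9/4, 13/8), Y = (7/8, 9/4) at the point


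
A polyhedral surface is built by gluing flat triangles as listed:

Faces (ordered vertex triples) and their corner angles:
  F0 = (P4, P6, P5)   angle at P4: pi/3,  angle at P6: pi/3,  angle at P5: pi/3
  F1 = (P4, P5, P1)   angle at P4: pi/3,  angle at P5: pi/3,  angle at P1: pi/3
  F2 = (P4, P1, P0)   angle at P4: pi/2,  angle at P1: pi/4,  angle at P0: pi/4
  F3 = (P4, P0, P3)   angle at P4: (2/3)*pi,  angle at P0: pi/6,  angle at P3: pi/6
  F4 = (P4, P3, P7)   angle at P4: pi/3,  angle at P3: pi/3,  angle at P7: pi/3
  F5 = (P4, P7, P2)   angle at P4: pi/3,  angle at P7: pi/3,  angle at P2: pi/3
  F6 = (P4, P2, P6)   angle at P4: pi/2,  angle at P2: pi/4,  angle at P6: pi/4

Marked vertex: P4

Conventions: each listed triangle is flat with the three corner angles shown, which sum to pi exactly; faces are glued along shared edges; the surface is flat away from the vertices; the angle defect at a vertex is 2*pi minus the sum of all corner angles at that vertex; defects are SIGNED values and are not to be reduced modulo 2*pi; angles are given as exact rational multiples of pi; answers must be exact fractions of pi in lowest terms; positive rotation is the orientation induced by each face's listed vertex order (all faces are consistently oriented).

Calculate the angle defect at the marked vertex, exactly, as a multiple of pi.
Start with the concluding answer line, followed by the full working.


Answer: defect(P4) = -pi

Sum of corner angles at P4: 3*pi
defect = 2*pi - 3*pi


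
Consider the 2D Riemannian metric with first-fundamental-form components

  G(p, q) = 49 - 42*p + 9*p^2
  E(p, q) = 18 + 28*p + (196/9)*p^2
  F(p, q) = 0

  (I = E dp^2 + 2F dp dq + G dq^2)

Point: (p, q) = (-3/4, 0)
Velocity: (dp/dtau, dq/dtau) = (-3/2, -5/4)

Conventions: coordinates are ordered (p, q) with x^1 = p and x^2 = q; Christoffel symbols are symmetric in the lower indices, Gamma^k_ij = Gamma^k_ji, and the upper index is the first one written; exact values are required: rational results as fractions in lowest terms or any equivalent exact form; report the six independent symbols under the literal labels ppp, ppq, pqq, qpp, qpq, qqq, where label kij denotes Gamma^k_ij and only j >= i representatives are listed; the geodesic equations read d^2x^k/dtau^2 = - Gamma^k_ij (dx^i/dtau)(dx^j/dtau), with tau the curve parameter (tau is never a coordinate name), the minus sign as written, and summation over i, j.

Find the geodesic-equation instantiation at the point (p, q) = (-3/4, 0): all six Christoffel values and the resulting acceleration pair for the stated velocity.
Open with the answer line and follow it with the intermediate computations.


Answer: Gamma_ppp = -28/111, Gamma_ppq = 0, Gamma_pqq = 3, Gamma_qpp = 0, Gamma_qpq = -12/37, Gamma_qqq = 0; accelerations (d^2p/dtau^2, d^2q/dtau^2) = (-2439/592, 45/37)

E = 37/4, F = 0, G = 1369/16 at the point
E_p = -14/3, E_q = 0, F_p = 0, F_q = 0, G_p = -111/2, G_q = 0
EG - F^2 = 50653/64;  g^inv = (64/50653) * [[1369/16, 0], [0, 37/4]]
first-kind symbols [ij,l] = (1/2)(d_i g_jl + d_j g_il - d_l g_ij): [pp,p] = E_p/2 = -7/3, [pp,q] = F_p - E_q/2 = 0, [pq,p] = E_q/2 = 0, [pq,q] = G_p/2 = -111/4, [qq,p] = F_q - G_p/2 = 111/4, [qq,q] = G_q/2 = 0
Gamma^p_ij = (G*[ij,p] - F*[ij,q])/(EG - F^2), Gamma^q_ij = (E*[ij,q] - F*[ij,p])/(EG - F^2)
Gamma_ppp = -28/111, Gamma_ppq = 0, Gamma_pqq = 3, Gamma_qpp = 0, Gamma_qpq = -12/37, Gamma_qqq = 0
d^2p/dtau^2 = -(Gamma_ppp*(-3/2)^2 + 2*Gamma_ppq*(-3/2)*(-5/4) + Gamma_pqq*(-5/4)^2) = -2439/592
d^2q/dtau^2 = -(Gamma_qpp*(-3/2)^2 + 2*Gamma_qpq*(-3/2)*(-5/4) + Gamma_qqq*(-5/4)^2) = 45/37


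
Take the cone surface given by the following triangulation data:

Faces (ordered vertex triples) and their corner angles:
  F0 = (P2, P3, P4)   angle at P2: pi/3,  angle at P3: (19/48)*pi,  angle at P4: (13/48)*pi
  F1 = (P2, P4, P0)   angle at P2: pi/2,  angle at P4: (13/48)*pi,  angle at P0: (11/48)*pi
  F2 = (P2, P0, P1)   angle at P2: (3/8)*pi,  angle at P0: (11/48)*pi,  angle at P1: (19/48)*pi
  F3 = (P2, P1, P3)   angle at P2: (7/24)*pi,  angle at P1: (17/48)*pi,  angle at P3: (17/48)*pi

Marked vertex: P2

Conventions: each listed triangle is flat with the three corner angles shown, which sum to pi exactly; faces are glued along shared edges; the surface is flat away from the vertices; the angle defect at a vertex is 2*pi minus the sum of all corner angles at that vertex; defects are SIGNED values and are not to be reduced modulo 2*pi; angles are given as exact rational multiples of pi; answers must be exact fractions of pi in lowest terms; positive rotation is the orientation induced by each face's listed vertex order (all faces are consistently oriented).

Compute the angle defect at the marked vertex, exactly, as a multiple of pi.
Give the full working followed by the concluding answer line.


Sum of corner angles at P2: (3/2)*pi
defect = 2*pi - (3/2)*pi

Answer: defect(P2) = pi/2


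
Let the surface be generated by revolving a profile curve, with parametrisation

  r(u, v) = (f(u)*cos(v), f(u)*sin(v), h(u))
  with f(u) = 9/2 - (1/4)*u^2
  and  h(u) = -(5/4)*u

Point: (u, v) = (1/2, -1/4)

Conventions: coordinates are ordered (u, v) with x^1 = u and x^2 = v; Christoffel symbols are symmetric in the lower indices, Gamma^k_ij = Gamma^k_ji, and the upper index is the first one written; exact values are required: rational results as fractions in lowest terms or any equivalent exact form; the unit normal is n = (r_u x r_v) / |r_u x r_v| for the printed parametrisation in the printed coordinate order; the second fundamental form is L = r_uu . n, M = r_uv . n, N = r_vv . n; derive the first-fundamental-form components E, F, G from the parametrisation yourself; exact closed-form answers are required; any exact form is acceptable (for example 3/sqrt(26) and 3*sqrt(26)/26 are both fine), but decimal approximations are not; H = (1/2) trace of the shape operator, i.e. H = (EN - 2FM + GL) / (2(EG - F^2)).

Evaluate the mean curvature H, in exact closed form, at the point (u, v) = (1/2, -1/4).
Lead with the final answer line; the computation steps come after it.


Answer: H = -615*sqrt(26)/11999

f = 71/16, f' = -1/4, f'' = -1/2, h' = -5/4, h'' = 0
E = 13/8, F = 0, G = 5041/256; answer radicand W^2 = 13/8
unnormalised second-form numerators: l = -5/8, m = 0, n = -355/64; L = l/sqrt(13/8), and similarly M = m/sqrt(W^2), N = n/sqrt(W^2)
H = (E*n - 2*F*m + G*l) / (2*(EG - F^2)*sqrt(W^2)); E*n - 2*F*m + G*l = -43665/2048, EG - F^2 = 65533/2048, so H = (-615/1846)/sqrt(13/8)


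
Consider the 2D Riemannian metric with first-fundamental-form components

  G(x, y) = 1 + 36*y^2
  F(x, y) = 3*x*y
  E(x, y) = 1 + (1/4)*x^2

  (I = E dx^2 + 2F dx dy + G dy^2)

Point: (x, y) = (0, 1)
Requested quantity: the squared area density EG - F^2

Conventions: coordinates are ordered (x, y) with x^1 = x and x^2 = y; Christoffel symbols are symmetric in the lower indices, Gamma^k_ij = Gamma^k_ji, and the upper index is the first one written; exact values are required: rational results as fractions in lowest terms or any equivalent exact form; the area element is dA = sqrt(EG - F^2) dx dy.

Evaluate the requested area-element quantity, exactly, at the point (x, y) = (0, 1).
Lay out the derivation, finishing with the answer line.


E = 1, F = 0, G = 37; EG - F^2 = 37

Answer: EG - F^2 = 37


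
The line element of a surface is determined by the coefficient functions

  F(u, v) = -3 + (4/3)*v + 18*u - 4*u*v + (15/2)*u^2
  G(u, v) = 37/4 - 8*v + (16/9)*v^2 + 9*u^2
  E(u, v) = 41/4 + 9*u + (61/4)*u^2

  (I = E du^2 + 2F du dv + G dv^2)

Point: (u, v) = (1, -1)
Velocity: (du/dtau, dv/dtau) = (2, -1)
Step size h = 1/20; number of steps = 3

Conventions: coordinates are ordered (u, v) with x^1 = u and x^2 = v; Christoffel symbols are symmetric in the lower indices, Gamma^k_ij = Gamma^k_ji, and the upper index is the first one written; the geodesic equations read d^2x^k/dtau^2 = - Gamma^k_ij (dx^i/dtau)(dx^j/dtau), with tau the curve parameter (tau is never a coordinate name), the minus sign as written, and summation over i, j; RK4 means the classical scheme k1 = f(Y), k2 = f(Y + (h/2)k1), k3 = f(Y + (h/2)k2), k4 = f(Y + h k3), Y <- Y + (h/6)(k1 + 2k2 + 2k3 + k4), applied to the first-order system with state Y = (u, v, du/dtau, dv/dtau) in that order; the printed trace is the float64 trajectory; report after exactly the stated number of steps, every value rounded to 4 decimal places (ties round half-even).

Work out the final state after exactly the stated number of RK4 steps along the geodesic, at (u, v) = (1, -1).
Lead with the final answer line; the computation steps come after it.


Answer: u = 1.3325, v = -1.2217, du/dtau = 2.4798, dv/dtau = -1.9973

f(Y) = (du/dtau, dv/dtau, -Gamma^u_ij Y'^i Y'^j, -Gamma^v_ij Y'^i Y'^j) with the Gammas evaluated at the stage position; h = 0.050000; intermediate values shown to 6 dp
step 0: u = 1.0000, v = -1.0000, du/dtau = 2.0000, dv/dtau = -1.0000
step 1:
  k1: at (u, v) = (1.000000, -1.000000), (du/dtau, dv/dtau) = (2.000000, -1.000000); Gamma_uuu = -1.131958, Gamma_uuv = -0.678962, Gamma_uvv = -0.544319, Gamma_vuu = 2.336525, Gamma_vuv = 0.930763, Gamma_vvv = 0.282610; k1 = (2.000000, -1.000000, 2.356301, -5.905658)
  k2: at (u, v) = (1.050000, -1.025000), (du/dtau, dv/dtau) = (2.058908, -1.147641); Gamma_uuu = -1.280454, Gamma_uuv = -0.769579, Gamma_uvv = -0.607821, Gamma_vuu = 2.481487, Gamma_vuv = 1.036619, Gamma_vvv = 0.364362; k2 = (2.058908, -1.147641, 2.591667, -6.100337)
  k3: at (u, v) = (1.051473, -1.028691), (du/dtau, dv/dtau) = (2.064792, -1.152508); Gamma_uuu = -1.281749, Gamma_uuv = -0.770792, Gamma_uvv = -0.609047, Gamma_vuu = 2.480846, Gamma_vuv = 1.037432, Gamma_vvv = 0.365770; k3 = (2.064792, -1.152508, 2.605057, -6.125058)
  k4: at (u, v) = (1.103240, -1.057625), (du/dtau, dv/dtau) = (2.130253, -1.306253); Gamma_uuu = -1.445460, Gamma_uuv = -0.873716, Gamma_uvv = -0.682465, Gamma_vuu = 2.644044, Gamma_vuv = 1.157443, Gamma_vvv = 0.459249; k4 = (2.130253, -1.306253, 2.861463, -6.340711)
  Y <- Y + (h/6)(k1 + 2k2 + 2k3 + k4): u = 1.1031, v = -1.0576, du/dtau = 2.1301, dv/dtau = -1.3058
step 2:
  k1: at (u, v) = (1.103147, -1.057555), (du/dtau, dv/dtau) = (2.130093, -1.305810); Gamma_uuu = -1.445178, Gamma_uuv = -0.873533, Gamma_uvv = -0.682331, Gamma_vuu = 2.643771, Gamma_vuv = 1.157234, Gamma_vvv = 0.459081; k1 = (2.130093, -1.305810, 2.861212, -6.340689)
  k2: at (u, v) = (1.156399, -1.090200), (du/dtau, dv/dtau) = (2.201624, -1.464327); Gamma_uuu = -1.625498, Gamma_uuv = -0.989988, Gamma_uvv = -0.766749, Gamma_vuu = 2.826986, Gamma_vuv = 1.292867, Gamma_vvv = 0.565499; k2 = (2.201624, -1.464327, 3.139893, -6.579249)
  k3: at (u, v) = (1.158188, -1.094163), (du/dtau, dv/dtau) = (2.208591, -1.470291); Gamma_uuu = -1.627825, Gamma_uuv = -0.992014, Gamma_uvv = -0.768656, Gamma_vuu = 2.827430, Gamma_vuv = 1.294549, Gamma_vvv = 0.567667; k3 = (2.208591, -1.470291, 3.159297, -6.611503)
  k4: at (u, v) = (1.213577, -1.131069), (du/dtau, dv/dtau) = (2.288058, -1.636385); Gamma_uuu = -1.829730, Gamma_uuv = -1.125814, Gamma_uvv = -0.867205, Gamma_vuu = 3.036131, Gamma_vuv = 1.450180, Gamma_vvv = 0.690665; k4 = (2.288058, -1.636385, 3.470771, -6.884851)
  Y <- Y + (h/6)(k1 + 2k2 + 2k3 + k4): u = 1.2135, v = -1.1310, du/dtau = 2.2878, dv/dtau = -1.6359
step 3:
  k1: at (u, v) = (1.213469, -1.130983), (du/dtau, dv/dtau) = (2.287846, -1.635868); Gamma_uuu = -1.829339, Gamma_uuv = -1.125549, Gamma_uvv = -0.867007, Gamma_vuu = 3.035731, Gamma_vuv = 1.449876, Gamma_vvv = 0.690420; k1 = (2.287846, -1.635868, 3.470376, -6.884706)
  k2: at (u, v) = (1.270665, -1.171880), (du/dtau, dv/dtau) = (2.374606, -1.807986); Gamma_uuu = -2.055103, Gamma_uuv = -1.278669, Gamma_uvv = -0.981415, Gamma_vuu = 3.272738, Gamma_vuv = 1.627848, Gamma_vvv = 0.831956; k2 = (2.374606, -1.807986, 3.816977, -7.196137)
  k3: at (u, v) = (1.272834, -1.176183), (du/dtau, dv/dtau) = (2.383271, -1.815772); Gamma_uuu = -2.059163, Gamma_uuv = -1.282059, Gamma_uvv = -0.984458, Gamma_vuu = 3.275072, Gamma_vuv = 1.631030, Gamma_vvv = 0.835408; k3 = (2.383271, -1.815772, 3.845632, -7.240221)
  k4: at (u, v) = (1.332632, -1.221772), (du/dtau, dv/dtau) = (2.480128, -1.997879); Gamma_uuu = -2.316671, Gamma_uuv = -1.460658, Gamma_uvv = -1.119801, Gamma_vuu = 3.549227, Gamma_vuv = 1.838433, Gamma_vvv = 1.001388; k4 = (2.480128, -1.997879, 4.244524, -7.609618)
  Y <- Y + (h/6)(k1 + 2k2 + 2k3 + k4): u = 1.3325, v = -1.2217, du/dtau = 2.4798, dv/dtau = -1.9973


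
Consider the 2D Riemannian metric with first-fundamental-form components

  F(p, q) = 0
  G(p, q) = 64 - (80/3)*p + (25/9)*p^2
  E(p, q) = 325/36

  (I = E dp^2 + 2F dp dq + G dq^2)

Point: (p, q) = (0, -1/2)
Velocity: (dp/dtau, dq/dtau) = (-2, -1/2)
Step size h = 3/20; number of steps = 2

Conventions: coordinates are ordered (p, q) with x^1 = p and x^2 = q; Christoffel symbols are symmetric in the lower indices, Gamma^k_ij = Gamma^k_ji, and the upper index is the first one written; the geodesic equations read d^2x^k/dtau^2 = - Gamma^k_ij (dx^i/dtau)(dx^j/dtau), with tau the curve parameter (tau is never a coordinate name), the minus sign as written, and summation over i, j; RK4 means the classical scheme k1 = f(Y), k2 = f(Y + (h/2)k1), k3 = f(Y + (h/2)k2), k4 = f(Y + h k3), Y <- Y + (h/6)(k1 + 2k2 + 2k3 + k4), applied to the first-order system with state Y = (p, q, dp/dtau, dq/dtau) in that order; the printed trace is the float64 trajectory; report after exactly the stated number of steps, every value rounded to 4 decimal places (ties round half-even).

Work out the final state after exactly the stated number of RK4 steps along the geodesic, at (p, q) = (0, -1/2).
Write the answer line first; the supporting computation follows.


Answer: p = -0.6147, q = -0.6331, dp/dtau = -2.0927, dq/dtau = -0.3929

f(Y) = (dp/dtau, dq/dtau, -Gamma^p_ij Y'^i Y'^j, -Gamma^q_ij Y'^i Y'^j) with the Gammas evaluated at the stage position; h = 0.150000; intermediate values shown to 6 dp
step 0: p = 0.0000, q = -0.5000, dp/dtau = -2.0000, dq/dtau = -0.5000
step 1:
  k1: at (p, q) = (0.000000, -0.500000), (dp/dtau, dq/dtau) = (-2.000000, -0.500000); Gamma_ppp = 0.000000, Gamma_ppq = 0.000000, Gamma_pqq = 1.476923, Gamma_qpp = 0.000000, Gamma_qpq = -0.208333, Gamma_qqq = 0.000000; k1 = (-2.000000, -0.500000, -0.369231, 0.416667)
  k2: at (p, q) = (-0.150000, -0.537500), (dp/dtau, dq/dtau) = (-2.027692, -0.468750); Gamma_ppp = 0.000000, Gamma_ppq = 0.000000, Gamma_pqq = 1.523077, Gamma_qpp = 0.000000, Gamma_qpq = -0.202020, Gamma_qqq = 0.000000; k2 = (-2.027692, -0.468750, -0.334660, 0.384033)
  k3: at (p, q) = (-0.152077, -0.535156), (dp/dtau, dq/dtau) = (-2.025100, -0.471198); Gamma_ppp = 0.000000, Gamma_ppq = 0.000000, Gamma_pqq = 1.523716, Gamma_qpp = 0.000000, Gamma_qpq = -0.201935, Gamma_qqq = 0.000000; k3 = (-2.025100, -0.471198, -0.338306, 0.385383)
  k4: at (p, q) = (-0.303765, -0.570680), (dp/dtau, dq/dtau) = (-2.050746, -0.442193); Gamma_ppp = 0.000000, Gamma_ppq = 0.000000, Gamma_pqq = 1.570389, Gamma_qpp = 0.000000, Gamma_qpq = -0.195934, Gamma_qqq = 0.000000; k4 = (-2.050746, -0.442193, -0.307065, 0.355355)
  Y <- Y + (h/6)(k1 + 2k2 + 2k3 + k4): p = -0.3039, q = -0.5706, dp/dtau = -2.0506, dq/dtau = -0.4422
step 2:
  k1: at (p, q) = (-0.303908, -0.570552), (dp/dtau, dq/dtau) = (-2.050556, -0.442229); Gamma_ppp = 0.000000, Gamma_ppq = 0.000000, Gamma_pqq = 1.570433, Gamma_qpp = 0.000000, Gamma_qpq = -0.195928, Gamma_qqq = 0.000000; k1 = (-2.050556, -0.442229, -0.307124, 0.355341)
  k2: at (p, q) = (-0.457700, -0.603719), (dp/dtau, dq/dtau) = (-2.073590, -0.415578); Gamma_ppp = 0.000000, Gamma_ppq = 0.000000, Gamma_pqq = 1.617754, Gamma_qpp = 0.000000, Gamma_qpq = -0.190197, Gamma_qqq = 0.000000; k2 = (-2.073590, -0.415578, -0.279394, 0.327801)
  k3: at (p, q) = (-0.459427, -0.601721), (dp/dtau, dq/dtau) = (-2.071510, -0.417644); Gamma_ppp = 0.000000, Gamma_ppq = 0.000000, Gamma_pqq = 1.618285, Gamma_qpp = 0.000000, Gamma_qpq = -0.190135, Gamma_qqq = 0.000000; k3 = (-2.071510, -0.417644, -0.282271, 0.328991)
  k4: at (p, q) = (-0.614635, -0.633199), (dp/dtau, dq/dtau) = (-2.092896, -0.392880); Gamma_ppp = 0.000000, Gamma_ppq = 0.000000, Gamma_pqq = 1.666041, Gamma_qpp = 0.000000, Gamma_qpq = -0.184685, Gamma_qqq = 0.000000; k4 = (-2.092896, -0.392880, -0.257161, 0.303717)
  Y <- Y + (h/6)(k1 + 2k2 + 2k3 + k4): p = -0.6147, q = -0.6331, dp/dtau = -2.0927, dq/dtau = -0.3929


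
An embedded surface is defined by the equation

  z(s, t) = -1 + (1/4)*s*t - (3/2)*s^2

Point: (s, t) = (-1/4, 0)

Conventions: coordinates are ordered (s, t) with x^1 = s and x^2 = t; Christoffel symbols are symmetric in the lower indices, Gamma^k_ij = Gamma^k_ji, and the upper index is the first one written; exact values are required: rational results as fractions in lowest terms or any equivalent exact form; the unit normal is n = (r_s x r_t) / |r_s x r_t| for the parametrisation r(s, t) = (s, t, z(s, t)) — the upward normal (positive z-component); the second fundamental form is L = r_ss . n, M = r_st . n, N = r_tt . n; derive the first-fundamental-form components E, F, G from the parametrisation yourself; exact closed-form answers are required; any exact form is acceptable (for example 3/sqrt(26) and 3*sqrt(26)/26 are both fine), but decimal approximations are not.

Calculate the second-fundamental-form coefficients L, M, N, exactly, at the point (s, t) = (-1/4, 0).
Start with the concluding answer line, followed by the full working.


Answer: L = -48*sqrt(401)/401, M = 4*sqrt(401)/401, N = 0

z_s = 3/4, z_t = -1/16, z_ss = -3, z_st = 1/4, z_tt = 0
E = 25/16, F = -3/64, G = 257/256; answer radicand W^2 = 401/256
unnormalised second-form numerators: l = -3, m = 1/4, n = 0; L = l/sqrt(401/256), and similarly M = m/sqrt(W^2), N = n/sqrt(W^2)


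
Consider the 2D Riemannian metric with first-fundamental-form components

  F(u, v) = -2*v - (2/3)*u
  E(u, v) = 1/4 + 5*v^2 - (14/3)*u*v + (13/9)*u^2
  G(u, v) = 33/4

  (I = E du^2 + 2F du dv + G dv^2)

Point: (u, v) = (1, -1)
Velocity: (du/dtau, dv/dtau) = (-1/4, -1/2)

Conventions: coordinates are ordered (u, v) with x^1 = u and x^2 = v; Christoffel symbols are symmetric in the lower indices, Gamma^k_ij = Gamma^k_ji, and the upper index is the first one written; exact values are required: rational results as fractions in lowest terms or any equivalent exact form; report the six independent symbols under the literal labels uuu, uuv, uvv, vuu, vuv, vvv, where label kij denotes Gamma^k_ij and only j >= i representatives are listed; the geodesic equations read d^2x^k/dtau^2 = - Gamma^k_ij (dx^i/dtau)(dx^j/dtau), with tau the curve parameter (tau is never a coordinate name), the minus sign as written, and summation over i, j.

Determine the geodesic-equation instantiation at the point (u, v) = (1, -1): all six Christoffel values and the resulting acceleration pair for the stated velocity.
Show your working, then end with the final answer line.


E = 409/36, F = 4/3, G = 33/4 at the point
E_u = 68/9, E_v = -44/3, F_u = -2/3, F_v = -2, G_u = 0, G_v = 0
EG - F^2 = 13241/144;  g^inv = (144/13241) * [[33/4, -4/3], [-4/3, 409/36]]
first-kind symbols [ij,l] = (1/2)(d_i g_jl + d_j g_il - d_l g_ij): [uu,u] = E_u/2 = 34/9, [uu,v] = F_u - E_v/2 = 20/3, [uv,u] = E_v/2 = -22/3, [uv,v] = G_u/2 = 0, [vv,u] = F_v - G_u/2 = -2, [vv,v] = G_v/2 = 0
Gamma^u_ij = (G*[ij,u] - F*[ij,v])/(EG - F^2), Gamma^v_ij = (E*[ij,v] - F*[ij,u])/(EG - F^2)
Gamma_uuu = 3208/13241, Gamma_uuv = -8712/13241, Gamma_uvv = -2376/13241, Gamma_vuu = 30544/39723, Gamma_vuv = 1408/13241, Gamma_vvv = 384/13241
d^2u/dtau^2 = -(Gamma_uuu*(-1/4)^2 + 2*Gamma_uuv*(-1/4)*(-1/2) + Gamma_uvv*(-1/2)^2) = 5143/26482
d^2v/dtau^2 = -(Gamma_vuu*(-1/4)^2 + 2*Gamma_vuv*(-1/4)*(-1/2) + Gamma_vvv*(-1/2)^2) = -3253/39723

Answer: Gamma_uuu = 3208/13241, Gamma_uuv = -8712/13241, Gamma_uvv = -2376/13241, Gamma_vuu = 30544/39723, Gamma_vuv = 1408/13241, Gamma_vvv = 384/13241; accelerations (d^2u/dtau^2, d^2v/dtau^2) = (5143/26482, -3253/39723)


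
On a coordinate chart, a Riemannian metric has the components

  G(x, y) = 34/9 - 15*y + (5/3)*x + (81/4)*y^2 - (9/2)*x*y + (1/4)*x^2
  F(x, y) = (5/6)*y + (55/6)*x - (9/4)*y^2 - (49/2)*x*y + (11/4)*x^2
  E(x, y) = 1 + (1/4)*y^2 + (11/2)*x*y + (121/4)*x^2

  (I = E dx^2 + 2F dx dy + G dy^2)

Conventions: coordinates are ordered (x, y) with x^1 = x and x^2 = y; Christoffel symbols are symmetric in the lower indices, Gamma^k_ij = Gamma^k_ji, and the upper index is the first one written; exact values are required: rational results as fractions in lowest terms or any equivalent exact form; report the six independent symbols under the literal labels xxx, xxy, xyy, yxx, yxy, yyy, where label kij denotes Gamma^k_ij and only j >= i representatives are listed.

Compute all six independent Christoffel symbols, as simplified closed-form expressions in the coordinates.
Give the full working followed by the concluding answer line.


E = 1 + (1/4)*y^2 + (11/2)*x*y + (121/4)*x^2; F = (5/6)*y + (55/6)*x - (9/4)*y^2 - (49/2)*x*y + (11/4)*x^2; G = 34/9 - 15*y + (5/3)*x + (81/4)*y^2 - (9/2)*x*y + (1/4)*x^2
Gamma^k_ij = (1/2) g^{kl} (d_i g_jl + d_j g_il - d_l g_ij), with g^inv = (1/(EG-F^2)) [[G, -F], [-F, E]]
first partials: E_x = (11/2)*y + (121/2)*x, E_y = (1/2)*y + (11/2)*x, F_x = 55/6 - (49/2)*y + (11/2)*x, F_y = 5/6 - (9/2)*y - (49/2)*x, G_x = 5/3 - (9/2)*y + (1/2)*x, G_y = -15 + (81/2)*y - (9/2)*x
D = EG - F^2 = 34/9 - 15*y + (5/3)*x + (41/2)*y^2 + x*y + (61/2)*x^2
expanded: Gamma^x_xx = (G E_x - 2F F_x + F E_y)/(2D), Gamma^x_xy = (G E_y - F G_x)/(2D), Gamma^x_yy = (2G F_y - G G_x - F G_y)/(2D), Gamma^y_xx = (2E F_x - E E_y - F E_x)/(2D), Gamma^y_xy = (E G_x - F E_y)/(2D), Gamma^y_yy = (E G_y - 2F F_y + F G_x)/(2D); substitute and cancel common factors

Answer: Gamma_xxx = (1089*x + 99*y)/(1098*x^2 + 36*x*y + 60*x + 738*y^2 - 540*y + 136), Gamma_xxy = (99*x + 9*y)/(1098*x^2 + 36*x*y + 60*x + 738*y^2 - 540*y + 136), Gamma_xyy = (-891*x - 81*y)/(1098*x^2 + 36*x*y + 60*x + 738*y^2 - 540*y + 136), Gamma_yxx = (99*x - 891*y + 330)/(1098*x^2 + 36*x*y + 60*x + 738*y^2 - 540*y + 136), Gamma_yxy = (9*x - 81*y + 30)/(1098*x^2 + 36*x*y + 60*x + 738*y^2 - 540*y + 136), Gamma_yyy = (-81*x + 729*y - 270)/(1098*x^2 + 36*x*y + 60*x + 738*y^2 - 540*y + 136)


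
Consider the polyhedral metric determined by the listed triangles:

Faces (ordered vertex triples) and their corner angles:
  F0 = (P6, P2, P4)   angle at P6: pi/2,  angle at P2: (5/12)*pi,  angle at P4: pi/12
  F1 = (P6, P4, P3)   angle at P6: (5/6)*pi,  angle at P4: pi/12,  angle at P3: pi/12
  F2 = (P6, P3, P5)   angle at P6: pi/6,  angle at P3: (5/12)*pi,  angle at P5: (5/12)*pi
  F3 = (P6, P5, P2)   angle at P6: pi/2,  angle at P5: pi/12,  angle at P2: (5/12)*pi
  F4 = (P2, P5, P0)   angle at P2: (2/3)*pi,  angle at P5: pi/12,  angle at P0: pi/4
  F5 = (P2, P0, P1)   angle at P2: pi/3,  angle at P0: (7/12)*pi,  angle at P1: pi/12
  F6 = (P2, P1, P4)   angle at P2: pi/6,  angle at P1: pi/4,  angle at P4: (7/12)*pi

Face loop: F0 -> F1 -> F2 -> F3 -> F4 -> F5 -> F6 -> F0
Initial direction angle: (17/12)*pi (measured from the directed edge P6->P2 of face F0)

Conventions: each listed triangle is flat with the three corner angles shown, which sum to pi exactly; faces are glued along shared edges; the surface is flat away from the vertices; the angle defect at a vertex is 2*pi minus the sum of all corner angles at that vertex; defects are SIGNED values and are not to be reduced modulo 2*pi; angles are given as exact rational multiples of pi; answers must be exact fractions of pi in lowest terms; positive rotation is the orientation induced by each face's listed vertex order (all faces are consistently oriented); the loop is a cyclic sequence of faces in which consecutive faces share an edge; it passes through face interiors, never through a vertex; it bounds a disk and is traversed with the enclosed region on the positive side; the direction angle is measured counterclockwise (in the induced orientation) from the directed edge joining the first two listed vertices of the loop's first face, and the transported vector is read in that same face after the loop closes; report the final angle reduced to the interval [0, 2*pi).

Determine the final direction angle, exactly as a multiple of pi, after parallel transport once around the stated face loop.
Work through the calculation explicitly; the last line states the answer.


enclosed vertex P2: corner angles sum to 2*pi, defect = 2*pi - 2*pi = 0
enclosed vertex P6: corner angles sum to 2*pi, defect = 2*pi - 2*pi = 0
the final direction is the initial angle plus the enclosed defects, taken mod 2*pi in the induced orientation
final angle = (17/12)*pi + 0 = (17/12)*pi (mod 2*pi)

Answer: final direction angle = (17/12)*pi


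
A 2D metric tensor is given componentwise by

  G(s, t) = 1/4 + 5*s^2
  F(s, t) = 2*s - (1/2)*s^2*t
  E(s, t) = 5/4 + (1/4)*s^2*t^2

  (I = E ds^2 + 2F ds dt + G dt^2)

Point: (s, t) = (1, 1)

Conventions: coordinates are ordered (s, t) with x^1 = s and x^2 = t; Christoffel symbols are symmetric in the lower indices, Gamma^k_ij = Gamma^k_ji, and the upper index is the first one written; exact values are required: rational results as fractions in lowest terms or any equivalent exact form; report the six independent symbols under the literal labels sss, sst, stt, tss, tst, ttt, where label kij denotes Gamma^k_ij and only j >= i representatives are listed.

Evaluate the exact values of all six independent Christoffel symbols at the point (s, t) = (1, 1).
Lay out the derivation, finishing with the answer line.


E = 3/2, F = 3/2, G = 21/4 at the point
E_s = 1/2, E_t = 1/2, F_s = 1, F_t = -1/2, G_s = 10, G_t = 0
EG - F^2 = 45/8;  g^inv = (8/45) * [[21/4, -3/2], [-3/2, 3/2]]
first-kind symbols [ij,l] = (1/2)(d_i g_jl + d_j g_il - d_l g_ij): [ss,s] = E_s/2 = 1/4, [ss,t] = F_s - E_t/2 = 3/4, [st,s] = E_t/2 = 1/4, [st,t] = G_s/2 = 5, [tt,s] = F_t - G_s/2 = -11/2, [tt,t] = G_t/2 = 0
Gamma^s_ij = (G*[ij,s] - F*[ij,t])/(EG - F^2), Gamma^t_ij = (E*[ij,t] - F*[ij,s])/(EG - F^2)

Answer: Gamma_sss = 1/30, Gamma_sst = -11/10, Gamma_stt = -77/15, Gamma_tss = 2/15, Gamma_tst = 19/15, Gamma_ttt = 22/15


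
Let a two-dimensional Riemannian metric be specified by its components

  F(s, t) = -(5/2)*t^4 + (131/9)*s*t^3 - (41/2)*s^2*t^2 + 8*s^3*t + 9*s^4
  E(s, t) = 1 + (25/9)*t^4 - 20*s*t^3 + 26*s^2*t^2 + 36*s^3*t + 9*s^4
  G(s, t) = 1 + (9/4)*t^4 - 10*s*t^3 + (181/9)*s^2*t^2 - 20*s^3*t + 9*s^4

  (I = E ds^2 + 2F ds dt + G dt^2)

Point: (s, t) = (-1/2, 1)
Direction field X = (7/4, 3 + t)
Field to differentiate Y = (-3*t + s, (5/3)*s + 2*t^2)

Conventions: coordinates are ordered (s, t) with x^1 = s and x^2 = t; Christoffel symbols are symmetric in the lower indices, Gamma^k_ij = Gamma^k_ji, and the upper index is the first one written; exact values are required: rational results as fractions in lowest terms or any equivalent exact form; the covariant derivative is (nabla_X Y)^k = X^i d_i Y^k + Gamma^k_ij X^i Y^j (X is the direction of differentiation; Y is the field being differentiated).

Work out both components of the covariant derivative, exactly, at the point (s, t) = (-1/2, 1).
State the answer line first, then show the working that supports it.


Answer: (nabla_X Y)^s = -548369/27372, (nabla_X Y)^t = 785593/27372

E = 2353/144, F = -2209/144, G = 2353/144 at the point
E_s = -47/2, E_t = 893/18, F_s = 329/9, F_t = -517/12, G_s = -893/18, G_t = 329/9
EG - F^2 = 2281/72;  g^inv = (72/2281) * [[2353/144, 2209/144], [2209/144, 2353/144]]
first-kind symbols [ij,l] = (1/2)(d_i g_jl + d_j g_il - d_l g_ij): [ss,s] = E_s/2 = -47/4, [ss,t] = F_s - E_t/2 = 47/4, [st,s] = E_t/2 = 893/36, [st,t] = G_s/2 = -893/36, [tt,s] = F_t - G_s/2 = -329/18, [tt,t] = G_t/2 = 329/18
Gamma^s_ij = (G*[ij,s] - F*[ij,t])/(EG - F^2), Gamma^t_ij = (E*[ij,t] - F*[ij,s])/(EG - F^2)
Gamma_sss = -846/2281, Gamma_sst = 1786/2281, Gamma_stt = -1316/2281, Gamma_tss = 846/2281, Gamma_tst = -1786/2281, Gamma_ttt = 1316/2281
X = (7/4, 4), Y = (-7/2, 7/6) at the point


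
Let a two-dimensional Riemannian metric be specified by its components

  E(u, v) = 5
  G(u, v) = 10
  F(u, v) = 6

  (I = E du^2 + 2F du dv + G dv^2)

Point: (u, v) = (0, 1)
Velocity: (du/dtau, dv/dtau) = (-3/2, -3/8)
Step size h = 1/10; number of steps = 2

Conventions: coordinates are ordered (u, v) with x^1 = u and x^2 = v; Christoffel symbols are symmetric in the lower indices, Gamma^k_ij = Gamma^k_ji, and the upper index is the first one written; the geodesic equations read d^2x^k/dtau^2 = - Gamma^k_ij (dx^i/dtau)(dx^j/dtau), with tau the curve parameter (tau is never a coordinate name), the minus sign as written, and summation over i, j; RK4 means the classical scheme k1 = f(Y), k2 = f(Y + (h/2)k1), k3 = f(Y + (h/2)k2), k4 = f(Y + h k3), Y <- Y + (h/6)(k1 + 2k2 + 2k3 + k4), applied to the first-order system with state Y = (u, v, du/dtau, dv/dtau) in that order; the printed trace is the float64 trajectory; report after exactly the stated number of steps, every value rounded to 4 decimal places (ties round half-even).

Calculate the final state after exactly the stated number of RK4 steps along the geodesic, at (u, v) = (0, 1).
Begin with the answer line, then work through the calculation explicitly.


Answer: u = -0.3000, v = 0.9250, du/dtau = -1.5000, dv/dtau = -0.3750

f(Y) = (du/dtau, dv/dtau, -Gamma^u_ij Y'^i Y'^j, -Gamma^v_ij Y'^i Y'^j) with the Gammas evaluated at the stage position; h = 0.100000; intermediate values shown to 6 dp
step 0: u = 0.0000, v = 1.0000, du/dtau = -1.5000, dv/dtau = -0.3750
step 1:
  k1: at (u, v) = (0.000000, 1.000000), (du/dtau, dv/dtau) = (-1.500000, -0.375000); Gamma_uuu = 0.000000, Gamma_uuv = 0.000000, Gamma_uvv = 0.000000, Gamma_vuu = 0.000000, Gamma_vuv = 0.000000, Gamma_vvv = 0.000000; k1 = (-1.500000, -0.375000, 0.000000, 0.000000)
  k2: at (u, v) = (-0.075000, 0.981250), (du/dtau, dv/dtau) = (-1.500000, -0.375000); Gamma_uuu = 0.000000, Gamma_uuv = 0.000000, Gamma_uvv = 0.000000, Gamma_vuu = 0.000000, Gamma_vuv = 0.000000, Gamma_vvv = 0.000000; k2 = (-1.500000, -0.375000, 0.000000, 0.000000)
  k3: at (u, v) = (-0.075000, 0.981250), (du/dtau, dv/dtau) = (-1.500000, -0.375000); Gamma_uuu = 0.000000, Gamma_uuv = 0.000000, Gamma_uvv = 0.000000, Gamma_vuu = 0.000000, Gamma_vuv = 0.000000, Gamma_vvv = 0.000000; k3 = (-1.500000, -0.375000, 0.000000, 0.000000)
  k4: at (u, v) = (-0.150000, 0.962500), (du/dtau, dv/dtau) = (-1.500000, -0.375000); Gamma_uuu = 0.000000, Gamma_uuv = 0.000000, Gamma_uvv = 0.000000, Gamma_vuu = 0.000000, Gamma_vuv = 0.000000, Gamma_vvv = 0.000000; k4 = (-1.500000, -0.375000, 0.000000, 0.000000)
  Y <- Y + (h/6)(k1 + 2k2 + 2k3 + k4): u = -0.1500, v = 0.9625, du/dtau = -1.5000, dv/dtau = -0.3750
step 2:
  k1: at (u, v) = (-0.150000, 0.962500), (du/dtau, dv/dtau) = (-1.500000, -0.375000); Gamma_uuu = 0.000000, Gamma_uuv = 0.000000, Gamma_uvv = 0.000000, Gamma_vuu = 0.000000, Gamma_vuv = 0.000000, Gamma_vvv = 0.000000; k1 = (-1.500000, -0.375000, 0.000000, 0.000000)
  k2: at (u, v) = (-0.225000, 0.943750), (du/dtau, dv/dtau) = (-1.500000, -0.375000); Gamma_uuu = 0.000000, Gamma_uuv = 0.000000, Gamma_uvv = 0.000000, Gamma_vuu = 0.000000, Gamma_vuv = 0.000000, Gamma_vvv = 0.000000; k2 = (-1.500000, -0.375000, 0.000000, 0.000000)
  k3: at (u, v) = (-0.225000, 0.943750), (du/dtau, dv/dtau) = (-1.500000, -0.375000); Gamma_uuu = 0.000000, Gamma_uuv = 0.000000, Gamma_uvv = 0.000000, Gamma_vuu = 0.000000, Gamma_vuv = 0.000000, Gamma_vvv = 0.000000; k3 = (-1.500000, -0.375000, 0.000000, 0.000000)
  k4: at (u, v) = (-0.300000, 0.925000), (du/dtau, dv/dtau) = (-1.500000, -0.375000); Gamma_uuu = 0.000000, Gamma_uuv = 0.000000, Gamma_uvv = 0.000000, Gamma_vuu = 0.000000, Gamma_vuv = 0.000000, Gamma_vvv = 0.000000; k4 = (-1.500000, -0.375000, 0.000000, 0.000000)
  Y <- Y + (h/6)(k1 + 2k2 + 2k3 + k4): u = -0.3000, v = 0.9250, du/dtau = -1.5000, dv/dtau = -0.3750
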